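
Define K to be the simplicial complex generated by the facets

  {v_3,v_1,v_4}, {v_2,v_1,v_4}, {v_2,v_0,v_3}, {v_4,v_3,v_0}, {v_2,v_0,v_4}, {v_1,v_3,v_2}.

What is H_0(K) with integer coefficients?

H_0 = Z.

We work with the vertex ordering v_0 < v_1 < v_2 < v_3 < v_4. The simplices of K, each written with vertices in increasing order, are:

  0-simplices (5): [v_0], [v_1], [v_2], [v_3], [v_4]
  1-simplices (9): [v_0,v_2], [v_0,v_3], [v_0,v_4], [v_1,v_2], [v_1,v_3], [v_1,v_4], [v_2,v_3], [v_2,v_4], [v_3,v_4]
  2-simplices (6): [v_0,v_2,v_3], [v_0,v_2,v_4], [v_0,v_3,v_4], [v_1,v_2,v_3], [v_1,v_2,v_4], [v_1,v_3,v_4]

giving chain groups C_0 ≅ Z^5, C_1 ≅ Z^9, C_2 ≅ Z^6.

Boundary ∂_1: C_1 → C_0 sends each edge [p,q] (with p < q) to q − p.
The 5×9 boundary matrix has rank 4 and Smith normal form diag(1,1,1,1).

∂_2: C_2 → C_1 sends each 2-simplex [p,q,r] to [q,r] − [p,r] + [p,q]. For instance
  ∂[v_0,v_3,v_4] = [v_3,v_4] − [v_0,v_4] + [v_0,v_3],
  ∂[v_0,v_2,v_4] = [v_2,v_4] − [v_0,v_4] + [v_0,v_2].
The 9×6 boundary matrix has rank 5 and Smith normal form diag(1,1,1,1,1).

Reading off H_k = ker ∂_k / im ∂_{k+1}:

  H_0: rank C_0 − rank ∂_1 = 5 − 4 = 1, and the invariant factors of ∂_1 are all 1, so H_0 = Z.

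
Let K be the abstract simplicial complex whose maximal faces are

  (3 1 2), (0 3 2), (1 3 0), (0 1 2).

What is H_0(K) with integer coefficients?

H_0 = Z.

Fix the vertex order 0 < 1 < 2 < 3 and write every simplex with vertices in increasing order. Then dim K = 2 and the simplices of K are:

  0-simplices (4): [0], [1], [2], [3]
  1-simplices (6): [0,1], [0,2], [0,3], [1,2], [1,3], [2,3]
  2-simplices (4): [0,1,2], [0,1,3], [0,2,3], [1,2,3]

Hence C_0 ≅ Z^4, C_1 ≅ Z^6, C_2 ≅ Z^4.

Boundary ∂_1: C_1 → C_0 sends each edge [p,q] (with p < q) to q − p. For instance
  ∂[2,3] = [3] − [2].
As a 4×6 matrix over Z this has rank 3, with invariant factors (1,1,1).

∂_2: C_2 → C_1 sends each 2-simplex [p,q,r] to [q,r] − [p,r] + [p,q]. For instance
  ∂[0,2,3] = [2,3] − [0,3] + [0,2],
  ∂[0,1,3] = [1,3] − [0,3] + [0,1].
The resulting 6×4 matrix has rank 3, and its Smith normal form has invariant factors (1,1,1).

Reading off H_k = ker ∂_k / im ∂_{k+1}:

  H_0: rank C_0 − rank ∂_1 = 4 − 3 = 1, and the invariant factors of ∂_1 are all 1, so H_0 ≅ Z.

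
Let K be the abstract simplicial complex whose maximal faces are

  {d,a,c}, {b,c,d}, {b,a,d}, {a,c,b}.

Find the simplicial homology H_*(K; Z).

Order the vertices as a < b < c < d. Listing each simplex with vertices in this order, K has dimension 2 with simplices:

  0-simplices (4): a, b, c, d
  1-simplices (6): ab, ac, ad, bc, bd, cd
  2-simplices (4): abc, abd, acd, bcd

Hence C_0 ≅ Z^4, C_1 ≅ Z^6, C_2 ≅ Z^4.

Boundary ∂_1: C_1 → C_0 sends each edge [p,q] (with p < q) to q − p.
This gives a 4×6 integer matrix of rank 3; reducing to Smith normal form yields diagonal entries (1,1,1).

The boundary map ∂_2: C_2 → C_1 acts by ∂[p,q,r] = [q,r] − [p,r] + [p,q]. For instance
  ∂abc = bc − ac + ab,
  ∂bcd = cd − bd + bc.
This gives a 6×4 integer matrix of rank 3; reducing to Smith normal form yields diagonal entries (1,1,1).

Computing H_k = (kernel of ∂_k) / (image of ∂_{k+1}):

  H_0: rank C_0 − rank ∂_1 = 4 − 3 = 1, and the invariant factors of ∂_1 are all 1, so H_0 ≅ Z.
  H_1: rank ker ∂_1 − rank ∂_2 = (6 − 3) − 3 = 0, and the invariant factors of ∂_2 are all 1, so H_1 ≅ 0.
  H_2: rank ker ∂_2 − rank ∂_3 = (4 − 3) − 0 = 1, and there is no ∂_3, so H_2 ≅ Z.

As a check, the Euler characteristic is 4 − 6 + 4 = 2, which agrees with 1 − 0 + 1 = 2.
(K is a triangulation of the 2-sphere S^2.)

H_0 ≅ Z,  H_1 = 0,  H_2 ≅ Z.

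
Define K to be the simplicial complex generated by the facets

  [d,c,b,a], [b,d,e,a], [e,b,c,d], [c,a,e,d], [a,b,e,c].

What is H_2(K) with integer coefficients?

Order the vertices as a < b < c < d < e. Listing each simplex with vertices in this order, K has dimension 3 with simplices:

  0-simplices (5): a, b, c, d, e
  1-simplices (10): ab, ac, ad, ae, bc, bd, be, cd, ce, de
  2-simplices (10): abc, abd, abe, acd, ace, ade, bcd, bce, bde, cde
  3-simplices (5): abcd, abce, abde, acde, bcde

so the chain groups are C_0 ≅ Z^5, C_1 ≅ Z^10, C_2 ≅ Z^10, C_3 ≅ Z^5.

The boundary map ∂_1: C_1 → C_0 maps an edge to its endpoints' difference, ∂[p,q] = q − p. For instance
  ∂bd = d − b.
As a 5×10 matrix over Z this has rank 4, with invariant factors (1,1,1,1).

∂_2: C_2 → C_1 maps a triangle to the signed sum of its edges. For instance
  ∂abd = bd − ad + ab,
  ∂cde = de − ce + cd.
This gives a 10×10 integer matrix of rank 6; reducing to Smith normal form yields diagonal entries (1,1,1,1,1,1).

∂_3: C_3 → C_2 sends each 3-simplex σ to the alternating sum Σ_i (−1)^i (σ with its i-th vertex removed). For instance
  ∂abde = bde − ade + abe − abd,
  ∂abce = bce − ace + abe − abc.
The resulting 10×5 matrix has rank 4, and its Smith normal form has invariant factors (1,1,1,1).

Reading off H_k = ker ∂_k / im ∂_{k+1}:

  H_2: rank ker ∂_2 − rank ∂_3 = (10 − 6) − 4 = 0, and the invariant factors of ∂_3 are all 1, so H_2 ≅ 0.

H_2 ≅ 0.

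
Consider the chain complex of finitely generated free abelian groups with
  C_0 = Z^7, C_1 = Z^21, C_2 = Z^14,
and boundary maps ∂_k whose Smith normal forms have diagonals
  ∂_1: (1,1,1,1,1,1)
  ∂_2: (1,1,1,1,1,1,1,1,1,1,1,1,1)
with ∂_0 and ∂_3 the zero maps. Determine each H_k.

H_0: b_0 = 7 − 0 − 6 = 1; torsion from ∂_1 factors > 1: none. So H_0 ≅ Z.
H_1: b_1 = 21 − 6 − 13 = 2; torsion from ∂_2 factors > 1: none. So H_1 ≅ Z^2.
H_2: b_2 = 14 − 13 − 0 = 1; torsion from ∂_3 factors > 1: none. So H_2 ≅ Z.

H_0 ≅ Z,  H_1 ≅ Z^2,  H_2 ≅ Z.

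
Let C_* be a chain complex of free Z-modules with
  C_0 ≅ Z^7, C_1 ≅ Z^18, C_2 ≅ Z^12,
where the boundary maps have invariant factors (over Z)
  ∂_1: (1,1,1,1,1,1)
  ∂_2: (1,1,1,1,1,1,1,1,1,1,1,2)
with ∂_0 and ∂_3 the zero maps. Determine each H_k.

H_0: b_0 = 7 − 0 − 6 = 1; torsion from ∂_1 factors > 1: none. So H_0 = Z.
H_1: b_1 = 18 − 6 − 12 = 0; torsion from ∂_2 factors > 1: [2]. So H_1 = Z/2.
H_2: b_2 = 12 − 12 − 0 = 0; torsion from ∂_3 factors > 1: none. So H_2 = 0.

H_0 = Z,  H_1 = Z/2,  H_2 = 0.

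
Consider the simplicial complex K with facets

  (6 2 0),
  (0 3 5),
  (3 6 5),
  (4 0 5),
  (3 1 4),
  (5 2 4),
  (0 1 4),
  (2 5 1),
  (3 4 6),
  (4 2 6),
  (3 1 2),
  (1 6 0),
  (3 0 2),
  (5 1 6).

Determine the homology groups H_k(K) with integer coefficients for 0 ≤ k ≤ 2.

Take the total order 0 < 1 < 2 < 3 < 4 < 5 < 6 on the vertex set. Then K (dimension 2) consists of the simplices:

  0-simplices (7): [0], [1], [2], [3], [4], [5], [6]
  1-simplices (21): [0,1], [0,2], [0,3], [0,4], [0,5], [0,6], [1,2], [1,3], [1,4], [1,5], [1,6], [2,3], [2,4], [2,5], [2,6], [3,4], [3,5], [3,6], [4,5], [4,6], [5,6]
  2-simplices (14): [0,1,4], [0,1,6], [0,2,3], [0,2,6], [0,3,5], [0,4,5], [1,2,3], [1,2,5], [1,3,4], [1,5,6], [2,4,5], [2,4,6], [3,4,6], [3,5,6]

Hence C_0 ≅ Z^7, C_1 ≅ Z^21, C_2 ≅ Z^14.

Boundary ∂_1: C_1 → C_0 is given by ∂[p,q] = [q] − [p].
This gives a 7×21 integer matrix of rank 6; reducing to Smith normal form yields diagonal entries (1,1,1,1,1,1).

Boundary ∂_2: C_2 → C_1 acts by ∂[p,q,r] = [q,r] − [p,r] + [p,q]. For instance
  ∂[0,1,4] = [1,4] − [0,4] + [0,1],
  ∂[0,4,5] = [4,5] − [0,5] + [0,4].
This gives a 21×14 integer matrix of rank 13; reducing to Smith normal form yields diagonal entries (1,1,1,1,1,1,1,1,1,1,1,1,1).

From H_k ≅ ker(∂_k) / im(∂_{k+1}) we obtain:

  H_0: rank C_0 − rank ∂_1 = 7 − 6 = 1, and the invariant factors of ∂_1 are all 1, so H_0 ≅ Z.
  H_1: rank ker ∂_1 − rank ∂_2 = (21 − 6) − 13 = 2, and the invariant factors of ∂_2 are all 1, so H_1 ≅ Z^2.
  H_2: rank ker ∂_2 − rank ∂_3 = (14 − 13) − 0 = 1, and there is no ∂_3, so H_2 ≅ Z.

(K is a triangulation of the torus T^2.)

H_0 ≅ Z,  H_1 ≅ Z^2,  H_2 ≅ Z.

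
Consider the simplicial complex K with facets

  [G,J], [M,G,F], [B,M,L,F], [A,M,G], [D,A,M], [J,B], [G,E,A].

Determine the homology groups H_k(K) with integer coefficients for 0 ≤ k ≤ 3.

H_0 = Z,  H_1 = Z,  H_2 = 0,  H_3 = 0.

We work with the vertex ordering A < B < D < E < F < G < J < L < M. The simplices of K, each written with vertices in increasing order, are:

  0-simplices (9): A, B, D, E, F, G, J, L, M
  1-simplices (16): AD, AE, AG, AM, BF, BJ, BL, BM, DM, EG, FG, FL, FM, GJ, GM, LM
  2-simplices (8): ADM, AEG, AGM, BFL, BFM, BLM, FGM, FLM
  3-simplices (1): BFLM

so the chain groups are C_0 ≅ Z^9, C_1 ≅ Z^16, C_2 ≅ Z^8, C_3 ≅ Z^1.

∂_1: C_1 → C_0 maps an edge to its endpoints' difference, ∂[p,q] = q − p.
The 9×16 boundary matrix has rank 8 and Smith normal form diag(1,1,1,1,1,1,1,1).

The boundary map ∂_2: C_2 → C_1 maps a triangle to the signed sum of its edges. For instance
  ∂BFL = FL − BL + BF,
  ∂AGM = GM − AM + AG.
The resulting 16×8 matrix has rank 7, and its Smith normal form has invariant factors (1,1,1,1,1,1,1).

The boundary map ∂_3: C_3 → C_2 sends each 3-simplex σ to the alternating sum Σ_i (−1)^i (σ with its i-th vertex removed). For instance
  ∂BFLM = FLM − BLM + BFM − BFL.
The resulting 8×1 matrix has rank 1, and its Smith normal form has invariant factors (1).

Computing H_k = (kernel of ∂_k) / (image of ∂_{k+1}):

  H_0: rank C_0 − rank ∂_1 = 9 − 8 = 1, and the invariant factors of ∂_1 are all 1, so H_0 = Z.
  H_1: rank ker ∂_1 − rank ∂_2 = (16 − 8) − 7 = 1, and the invariant factors of ∂_2 are all 1, so H_1 = Z.
  H_2: rank ker ∂_2 − rank ∂_3 = (8 − 7) − 1 = 0, and the invariant factors of ∂_3 are all 1, so H_2 = 0.
  H_3: rank ker ∂_3 − rank ∂_4 = (1 − 1) − 0 = 0, and there is no ∂_4, so H_3 = 0.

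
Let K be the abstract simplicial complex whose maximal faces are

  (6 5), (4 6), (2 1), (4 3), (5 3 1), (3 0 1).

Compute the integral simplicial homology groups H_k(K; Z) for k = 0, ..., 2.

K has 7 vertices, 9 edges, 2 triangles.
rank ∂_0 = 0, rank ∂_1 = 6 ⇒ b_0 = 7 − 0 − 6 = 1; all invariant factors of ∂_1 are 1 so no torsion. So H_0 = Z.
rank ∂_1 = 6, rank ∂_2 = 2 ⇒ b_1 = 9 − 6 − 2 = 1; all invariant factors of ∂_2 are 1 so no torsion. So H_1 = Z.
rank ∂_2 = 2, rank ∂_3 = 0 ⇒ b_2 = 2 − 2 − 0 = 0. So H_2 = 0.

H_0 = Z,  H_1 = Z,  H_2 = 0.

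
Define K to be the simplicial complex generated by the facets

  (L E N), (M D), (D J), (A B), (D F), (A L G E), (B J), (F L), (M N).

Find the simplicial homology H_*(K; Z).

Order the vertices as A < B < D < E < F < G < J < L < M < N. Listing each simplex with vertices in this order, K has dimension 3 with simplices:

  0-simplices (10): A, B, D, E, F, G, J, L, M, N
  1-simplices (15): AB, AE, AG, AL, BJ, DF, DJ, DM, EG, EL, EN, FL, GL, LN, MN
  2-simplices (5): AEG, AEL, AGL, EGL, ELN
  3-simplices (1): AEGL

so the chain groups are C_0 ≅ Z^10, C_1 ≅ Z^15, C_2 ≅ Z^5, C_3 ≅ Z^1.

∂_1: C_1 → C_0 is given by ∂[p,q] = [q] − [p]. For instance
  ∂AL = L − A.
This gives a 10×15 integer matrix of rank 9; reducing to Smith normal form yields diagonal entries (1,1,1,1,1,1,1,1,1).

Boundary ∂_2: C_2 → C_1 acts by ∂[p,q,r] = [q,r] − [p,r] + [p,q]. For instance
  ∂AEL = EL − AL + AE,
  ∂AEG = EG − AG + AE.
The 15×5 boundary matrix has rank 4 and Smith normal form diag(1,1,1,1).

The boundary map ∂_3: C_3 → C_2 sends each 3-simplex σ to the alternating sum Σ_i (−1)^i (σ with its i-th vertex removed). For instance
  ∂AEGL = EGL − AGL + AEL − AEG.
The resulting 5×1 matrix has rank 1, and its Smith normal form has invariant factors (1).

Now H_k = ker ∂_k / im ∂_{k+1}, so:

  H_0: rank C_0 − rank ∂_1 = 10 − 9 = 1, and the invariant factors of ∂_1 are all 1, so H_0 = Z.
  H_1: rank ker ∂_1 − rank ∂_2 = (15 − 9) − 4 = 2, and the invariant factors of ∂_2 are all 1, so H_1 = Z^2.
  H_2: rank ker ∂_2 − rank ∂_3 = (5 − 4) − 1 = 0, and the invariant factors of ∂_3 are all 1, so H_2 = 0.
  H_3: rank ker ∂_3 − rank ∂_4 = (1 − 1) − 0 = 0, and there is no ∂_4, so H_3 = 0.

As a check, the Euler characteristic is 10 − 15 + 5 − 1 = -1, which agrees with 1 − 2 + 0 − 0 = -1.

H_0 ≅ Z,  H_1 ≅ Z^2,  H_2 = 0,  H_3 = 0.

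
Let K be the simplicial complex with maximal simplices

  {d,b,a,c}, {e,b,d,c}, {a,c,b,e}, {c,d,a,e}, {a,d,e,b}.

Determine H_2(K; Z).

We work with the vertex ordering a < b < c < d < e. The simplices of K, each written with vertices in increasing order, are:

  0-simplices (5): a, b, c, d, e
  1-simplices (10): ab, ac, ad, ae, bc, bd, be, cd, ce, de
  2-simplices (10): abc, abd, abe, acd, ace, ade, bcd, bce, bde, cde
  3-simplices (5): abcd, abce, abde, acde, bcde

Hence C_0 ≅ Z^5, C_1 ≅ Z^10, C_2 ≅ Z^10, C_3 ≅ Z^5.

∂_1: C_1 → C_0 sends each edge [p,q] (with p < q) to q − p.
As a 5×10 matrix over Z this has rank 4, with invariant factors (1,1,1,1).

The boundary map ∂_2: C_2 → C_1 maps a triangle to the signed sum of its edges. For instance
  ∂bce = ce − be + bc,
  ∂abc = bc − ac + ab.
The 10×10 boundary matrix has rank 6 and Smith normal form diag(1,1,1,1,1,1).

∂_3: C_3 → C_2 sends each 3-simplex σ to the alternating sum Σ_i (−1)^i (σ with its i-th vertex removed). For instance
  ∂bcde = cde − bde + bce − bcd,
  ∂abce = bce − ace + abe − abc.
The resulting 10×5 matrix has rank 4, and its Smith normal form has invariant factors (1,1,1,1).

From H_k ≅ ker(∂_k) / im(∂_{k+1}) we obtain:

  H_2: rank ker ∂_2 − rank ∂_3 = (10 − 6) − 4 = 0, and the invariant factors of ∂_3 are all 1, so H_2 ≅ 0.

(K is a triangulation of the 3-sphere S^3.)

H_2 ≅ 0.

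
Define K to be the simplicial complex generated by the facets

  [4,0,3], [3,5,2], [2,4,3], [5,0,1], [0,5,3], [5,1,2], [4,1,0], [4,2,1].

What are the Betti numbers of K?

b_0 = 1, b_1 = 0, b_2 = 1.

We work with the vertex ordering 0 < 1 < 2 < 3 < 4 < 5. The simplices of K, each written with vertices in increasing order, are:

  0-simplices (6): [0], [1], [2], [3], [4], [5]
  1-simplices (12): [0,1], [0,3], [0,4], [0,5], [1,2], [1,4], [1,5], [2,3], [2,4], [2,5], [3,4], [3,5]
  2-simplices (8): [0,1,4], [0,1,5], [0,3,4], [0,3,5], [1,2,4], [1,2,5], [2,3,4], [2,3,5]

Hence C_0 ≅ Z^6, C_1 ≅ Z^12, C_2 ≅ Z^8.

Boundary ∂_1: C_1 → C_0 maps an edge to its endpoints' difference, ∂[p,q] = q − p. For instance
  ∂[1,5] = [5] − [1].
The 6×12 boundary matrix has rank 5 and Smith normal form diag(1,1,1,1,1).

∂_2: C_2 → C_1 acts by ∂[p,q,r] = [q,r] − [p,r] + [p,q]. For instance
  ∂[0,1,4] = [1,4] − [0,4] + [0,1],
  ∂[2,3,4] = [3,4] − [2,4] + [2,3].
The 12×8 boundary matrix has rank 7 and Smith normal form diag(1,1,1,1,1,1,1).

Computing H_k = (kernel of ∂_k) / (image of ∂_{k+1}):

  H_0: rank C_0 − rank ∂_1 = 6 − 5 = 1, and the invariant factors of ∂_1 are all 1, so H_0 = Z.
  H_1: rank ker ∂_1 − rank ∂_2 = (12 − 5) − 7 = 0, and the invariant factors of ∂_2 are all 1, so H_1 = 0.
  H_2: rank ker ∂_2 − rank ∂_3 = (8 − 7) − 0 = 1, and there is no ∂_3, so H_2 = Z.

As a check, the Euler characteristic is 6 − 12 + 8 = 2, which agrees with 1 − 0 + 1 = 2.

Hence the Betti numbers are b_0 = 1, b_1 = 0, b_2 = 1.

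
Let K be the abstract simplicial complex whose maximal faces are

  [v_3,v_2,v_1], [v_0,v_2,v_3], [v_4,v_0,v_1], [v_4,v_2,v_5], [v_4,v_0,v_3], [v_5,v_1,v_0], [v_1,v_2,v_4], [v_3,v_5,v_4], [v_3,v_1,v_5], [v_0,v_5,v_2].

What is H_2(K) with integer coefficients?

H_2 = 0.

K has 6 vertices, 15 edges, 10 triangles.
rank ∂_2 = 10, rank ∂_3 = 0 ⇒ b_2 = 10 − 10 − 0 = 0. So H_2 ≅ 0.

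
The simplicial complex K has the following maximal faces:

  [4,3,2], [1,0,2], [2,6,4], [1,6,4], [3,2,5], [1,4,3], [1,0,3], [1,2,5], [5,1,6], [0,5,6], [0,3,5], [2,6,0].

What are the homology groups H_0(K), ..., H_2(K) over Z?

H_0 ≅ Z,  H_1 ≅ Z/2Z,  H_2 = 0.

Take the total order 0 < 1 < 2 < 3 < 4 < 5 < 6 on the vertex set. Then K (dimension 2) consists of the simplices:

  0-simplices (7): [0], [1], [2], [3], [4], [5], [6]
  1-simplices (18): [0,1], [0,2], [0,3], [0,5], [0,6], [1,2], [1,3], [1,4], [1,5], [1,6], [2,3], [2,4], [2,5], [2,6], [3,4], [3,5], [4,6], [5,6]
  2-simplices (12): [0,1,2], [0,1,3], [0,2,6], [0,3,5], [0,5,6], [1,2,5], [1,3,4], [1,4,6], [1,5,6], [2,3,4], [2,3,5], [2,4,6]

so the chain groups are C_0 ≅ Z^7, C_1 ≅ Z^18, C_2 ≅ Z^12.

Boundary ∂_1: C_1 → C_0 sends each edge [p,q] (with p < q) to q − p. For instance
  ∂[0,2] = [2] − [0].
The 7×18 boundary matrix has rank 6 and Smith normal form diag(1,1,1,1,1,1).

∂_2: C_2 → C_1 maps a triangle to the signed sum of its edges. For instance
  ∂[1,5,6] = [5,6] − [1,6] + [1,5],
  ∂[2,4,6] = [4,6] − [2,6] + [2,4].
As a 18×12 matrix over Z this has rank 12, with invariant factors (1,1,1,1,1,1,1,1,1,1,1,2).

Reading off H_k = ker ∂_k / im ∂_{k+1}:

  H_0: rank C_0 − rank ∂_1 = 7 − 6 = 1, and the invariant factors of ∂_1 are all 1, so H_0 ≅ Z.
  H_1: rank ker ∂_1 − rank ∂_2 = (18 − 6) − 12 = 0, and ∂_2 has invariant factor 2 > 1, so H_1 ≅ Z/2Z.
  H_2: rank ker ∂_2 − rank ∂_3 = (12 − 12) − 0 = 0, and there is no ∂_3, so H_2 ≅ 0.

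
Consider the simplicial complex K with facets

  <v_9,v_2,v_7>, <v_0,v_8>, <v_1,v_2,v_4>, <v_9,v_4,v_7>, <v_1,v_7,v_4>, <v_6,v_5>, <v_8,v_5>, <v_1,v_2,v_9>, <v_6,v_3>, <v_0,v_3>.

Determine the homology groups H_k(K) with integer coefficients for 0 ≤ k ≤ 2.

We work with the vertex ordering v_0 < v_1 < v_2 < v_3 < v_4 < v_5 < v_6 < v_7 < v_8 < v_9. The simplices of K, each written with vertices in increasing order, are:

  0-simplices (10): [v_0], [v_1], [v_2], [v_3], [v_4], [v_5], [v_6], [v_7], [v_8], [v_9]
  1-simplices (15): (15 of them)
  2-simplices (5): [v_1,v_2,v_4], [v_1,v_2,v_9], [v_1,v_4,v_7], [v_2,v_7,v_9], [v_4,v_7,v_9]

giving chain groups C_0 ≅ Z^10, C_1 ≅ Z^15, C_2 ≅ Z^5.

The boundary map ∂_1: C_1 → C_0 maps an edge to its endpoints' difference, ∂[p,q] = q − p.
The resulting 10×15 matrix has rank 8, and its Smith normal form has invariant factors (1,1,1,1,1,1,1,1).

The boundary map ∂_2: C_2 → C_1 sends each 2-simplex [p,q,r] to [q,r] − [p,r] + [p,q]. For instance
  ∂[v_1,v_2,v_9] = [v_2,v_9] − [v_1,v_9] + [v_1,v_2],
  ∂[v_2,v_7,v_9] = [v_7,v_9] − [v_2,v_9] + [v_2,v_7].
As a 15×5 matrix over Z this has rank 5, with invariant factors (1,1,1,1,1).

Reading off H_k = ker ∂_k / im ∂_{k+1}:

  H_0: rank C_0 − rank ∂_1 = 10 − 8 = 2, and the invariant factors of ∂_1 are all 1, so H_0 = Z^2.
  H_1: rank ker ∂_1 − rank ∂_2 = (15 − 8) − 5 = 2, and the invariant factors of ∂_2 are all 1, so H_1 = Z^2.
  H_2: rank ker ∂_2 − rank ∂_3 = (5 − 5) − 0 = 0, and there is no ∂_3, so H_2 = 0.

As a check, the Euler characteristic is 10 − 15 + 5 = 0, which agrees with 2 − 2 + 0 = 0.

H_0 ≅ Z^2,  H_1 ≅ Z^2,  H_2 = 0.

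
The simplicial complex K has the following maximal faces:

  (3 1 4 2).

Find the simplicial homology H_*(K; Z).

H_0 ≅ Z,  H_1 = 0,  H_2 = 0,  H_3 = 0.

Take the total order 1 < 2 < 3 < 4 on the vertex set. Then K (dimension 3) consists of the simplices:

  0-simplices (4): [1], [2], [3], [4]
  1-simplices (6): [1,2], [1,3], [1,4], [2,3], [2,4], [3,4]
  2-simplices (4): [1,2,3], [1,2,4], [1,3,4], [2,3,4]
  3-simplices (1): [1,2,3,4]

Hence C_0 ≅ Z^4, C_1 ≅ Z^6, C_2 ≅ Z^4, C_3 ≅ Z^1.

∂_1: C_1 → C_0 is given by ∂[p,q] = [q] − [p]. For instance
  ∂[2,3] = [3] − [2].
The resulting 4×6 matrix has rank 3, and its Smith normal form has invariant factors (1,1,1).

Boundary ∂_2: C_2 → C_1 maps a triangle to the signed sum of its edges. For instance
  ∂[1,2,3] = [2,3] − [1,3] + [1,2],
  ∂[1,2,4] = [2,4] − [1,4] + [1,2].
As a 6×4 matrix over Z this has rank 3, with invariant factors (1,1,1).

∂_3: C_3 → C_2 sends each 3-simplex σ to the alternating sum Σ_i (−1)^i (σ with its i-th vertex removed). For instance
  ∂[1,2,3,4] = [2,3,4] − [1,3,4] + [1,2,4] − [1,2,3].
The 4×1 boundary matrix has rank 1 and Smith normal form diag(1).

From H_k ≅ ker(∂_k) / im(∂_{k+1}) we obtain:

  H_0: rank C_0 − rank ∂_1 = 4 − 3 = 1, and the invariant factors of ∂_1 are all 1, so H_0 ≅ Z.
  H_1: rank ker ∂_1 − rank ∂_2 = (6 − 3) − 3 = 0, and the invariant factors of ∂_2 are all 1, so H_1 ≅ 0.
  H_2: rank ker ∂_2 − rank ∂_3 = (4 − 3) − 1 = 0, and the invariant factors of ∂_3 are all 1, so H_2 ≅ 0.
  H_3: rank ker ∂_3 − rank ∂_4 = (1 − 1) − 0 = 0, and there is no ∂_4, so H_3 ≅ 0.

(K is a triangulation of the 3-simplex.)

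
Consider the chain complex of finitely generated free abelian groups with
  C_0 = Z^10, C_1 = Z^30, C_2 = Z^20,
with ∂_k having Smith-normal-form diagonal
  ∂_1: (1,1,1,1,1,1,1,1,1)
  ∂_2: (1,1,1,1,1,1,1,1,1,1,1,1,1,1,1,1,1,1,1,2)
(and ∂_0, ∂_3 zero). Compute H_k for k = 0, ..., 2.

H_0 ≅ Z,  H_1 ≅ Z ⊕ Z/2,  H_2 = 0.

H_0: b_0 = 10 − 0 − 9 = 1; torsion from ∂_1 factors > 1: none. So H_0 ≅ Z.
H_1: b_1 = 30 − 9 − 20 = 1; torsion from ∂_2 factors > 1: [2]. So H_1 ≅ Z ⊕ Z/2.
H_2: b_2 = 20 − 20 − 0 = 0; torsion from ∂_3 factors > 1: none. So H_2 ≅ 0.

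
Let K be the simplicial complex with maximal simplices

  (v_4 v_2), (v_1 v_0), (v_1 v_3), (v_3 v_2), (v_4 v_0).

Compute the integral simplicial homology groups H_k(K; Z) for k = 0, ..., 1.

We work with the vertex ordering v_0 < v_1 < v_2 < v_3 < v_4. The simplices of K, each written with vertices in increasing order, are:

  0-simplices (5): [v_0], [v_1], [v_2], [v_3], [v_4]
  1-simplices (5): [v_0,v_1], [v_0,v_4], [v_1,v_3], [v_2,v_3], [v_2,v_4]

so the chain groups are C_0 ≅ Z^5, C_1 ≅ Z^5.

∂_1: C_1 → C_0 maps an edge to its endpoints' difference, ∂[p,q] = q − p. For instance
  ∂[v_2,v_3] = [v_3] − [v_2].
The 5×5 boundary matrix has rank 4 and Smith normal form diag(1,1,1,1).

Computing H_k = (kernel of ∂_k) / (image of ∂_{k+1}):

  H_0: rank C_0 − rank ∂_1 = 5 − 4 = 1, and the invariant factors of ∂_1 are all 1, so H_0 = Z.
  H_1: rank ker ∂_1 − rank ∂_2 = (5 − 4) − 0 = 1, and there is no ∂_2, so H_1 = Z.

As a check, the Euler characteristic is 5 − 5 = 0, which agrees with 1 − 1 = 0.
(K is a triangulation of the circle S^1.)

H_0 ≅ Z,  H_1 ≅ Z.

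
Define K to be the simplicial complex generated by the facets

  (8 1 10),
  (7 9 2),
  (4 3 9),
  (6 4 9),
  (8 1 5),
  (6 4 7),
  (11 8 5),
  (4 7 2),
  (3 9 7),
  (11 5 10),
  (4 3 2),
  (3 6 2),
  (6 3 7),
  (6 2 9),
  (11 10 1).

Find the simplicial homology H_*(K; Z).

Take the total order 1 < 2 < 3 < 4 < 5 < 6 < 7 < 8 < 9 < 10 < 11 on the vertex set. Then K (dimension 2) consists of the simplices:

  0-simplices (11): [1], [2], [3], [4], [5], [6], [7], [8], [9], [10], [11]
  1-simplices (25): (25 of them)
  2-simplices (15): [1,5,8], [1,8,10], [1,10,11], [2,3,4], [2,3,6], [2,4,7], [2,6,9], [2,7,9], [3,4,9], [3,6,7], [3,7,9], [4,6,7], [4,6,9], [5,8,11], [5,10,11]

so the chain groups are C_0 ≅ Z^11, C_1 ≅ Z^25, C_2 ≅ Z^15.

The boundary map ∂_1: C_1 → C_0 maps an edge to its endpoints' difference, ∂[p,q] = q − p.
As a 11×25 matrix over Z this has rank 9, with invariant factors (1,1,1,1,1,1,1,1,1).

The boundary map ∂_2: C_2 → C_1 maps a triangle to the signed sum of its edges. For instance
  ∂[2,7,9] = [7,9] − [2,9] + [2,7],
  ∂[2,3,6] = [3,6] − [2,6] + [2,3].
This gives a 25×15 integer matrix of rank 15; reducing to Smith normal form yields diagonal entries (1,1,1,1,1,1,1,1,1,1,1,1,1,1,2).

Now H_k = ker ∂_k / im ∂_{k+1}, so:

  H_0: rank C_0 − rank ∂_1 = 11 − 9 = 2, and the invariant factors of ∂_1 are all 1, so H_0 ≅ Z^2.
  H_1: rank ker ∂_1 − rank ∂_2 = (25 − 9) − 15 = 1, and ∂_2 has invariant factor 2 > 1, so H_1 ≅ Z ⊕ Z/2Z.
  H_2: rank ker ∂_2 − rank ∂_3 = (15 − 15) − 0 = 0, and there is no ∂_3, so H_2 ≅ 0.

(K is a triangulation of the disjoint union of the real projective plane RP^2 and the Möbius band.)

H_0 = Z^2,  H_1 = Z ⊕ Z/2Z,  H_2 = 0.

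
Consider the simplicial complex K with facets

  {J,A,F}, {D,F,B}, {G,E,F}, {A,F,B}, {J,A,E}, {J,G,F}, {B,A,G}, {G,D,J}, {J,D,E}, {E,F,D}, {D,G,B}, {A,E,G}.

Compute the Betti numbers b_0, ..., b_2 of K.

We work with the vertex ordering A < B < D < E < F < G < J. The simplices of K, each written with vertices in increasing order, are:

  0-simplices (7): A, B, D, E, F, G, J
  1-simplices (18): AB, AE, AF, AG, AJ, BD, BF, BG, DE, DF, DG, DJ, EF, EG, EJ, FG, FJ, GJ
  2-simplices (12): ABF, ABG, AEG, AEJ, AFJ, BDF, BDG, DEF, DEJ, DGJ, EFG, FGJ

giving chain groups C_0 ≅ Z^7, C_1 ≅ Z^18, C_2 ≅ Z^12.

Boundary ∂_1: C_1 → C_0 maps an edge to its endpoints' difference, ∂[p,q] = q − p. For instance
  ∂DF = F − D.
This gives a 7×18 integer matrix of rank 6; reducing to Smith normal form yields diagonal entries (1,1,1,1,1,1).

∂_2: C_2 → C_1 maps a triangle to the signed sum of its edges. For instance
  ∂ABF = BF − AF + AB,
  ∂BDG = DG − BG + BD.
This gives a 18×12 integer matrix of rank 12; reducing to Smith normal form yields diagonal entries (1,1,1,1,1,1,1,1,1,1,1,2).

From H_k ≅ ker(∂_k) / im(∂_{k+1}) we obtain:

  H_0: rank C_0 − rank ∂_1 = 7 − 6 = 1, and the invariant factors of ∂_1 are all 1, so H_0 ≅ Z.
  H_1: rank ker ∂_1 − rank ∂_2 = (18 − 6) − 12 = 0, and ∂_2 has invariant factor 2 > 1, so H_1 ≅ Z/2Z.
  H_2: rank ker ∂_2 − rank ∂_3 = (12 − 12) − 0 = 0, and there is no ∂_3, so H_2 ≅ 0.

As a check, the Euler characteristic is 7 − 18 + 12 = 1, which agrees with 1 − 0 + 0 = 1.

Hence the Betti numbers are b_0 = 1, b_1 = 0, b_2 = 0.

b_0 = 1, b_1 = 0, b_2 = 0.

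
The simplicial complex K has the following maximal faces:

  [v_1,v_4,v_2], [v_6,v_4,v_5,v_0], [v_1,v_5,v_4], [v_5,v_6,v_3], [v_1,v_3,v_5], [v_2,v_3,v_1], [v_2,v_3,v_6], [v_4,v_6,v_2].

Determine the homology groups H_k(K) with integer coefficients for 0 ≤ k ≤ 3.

K has 7 vertices, 15 edges, 11 triangles, 1 3-simplex.
rank ∂_0 = 0, rank ∂_1 = 6 ⇒ b_0 = 7 − 0 − 6 = 1; all invariant factors of ∂_1 are 1 so no torsion. So H_0 ≅ Z.
rank ∂_1 = 6, rank ∂_2 = 9 ⇒ b_1 = 15 − 6 − 9 = 0; all invariant factors of ∂_2 are 1 so no torsion. So H_1 ≅ 0.
rank ∂_2 = 9, rank ∂_3 = 1 ⇒ b_2 = 11 − 9 − 1 = 1; all invariant factors of ∂_3 are 1 so no torsion. So H_2 ≅ Z.
rank ∂_3 = 1, rank ∂_4 = 0 ⇒ b_3 = 1 − 1 − 0 = 0. So H_3 ≅ 0.

H_0 ≅ Z,  H_1 = 0,  H_2 ≅ Z,  H_3 = 0.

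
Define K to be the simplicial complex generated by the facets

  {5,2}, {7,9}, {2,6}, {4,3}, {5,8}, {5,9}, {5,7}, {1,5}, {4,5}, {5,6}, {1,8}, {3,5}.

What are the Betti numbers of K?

Fix the vertex order 1 < 2 < 3 < 4 < 5 < 6 < 7 < 8 < 9 and write every simplex with vertices in increasing order. Then dim K = 1 and the simplices of K are:

  0-simplices (9): [1], [2], [3], [4], [5], [6], [7], [8], [9]
  1-simplices (12): [1,5], [1,8], [2,5], [2,6], [3,4], [3,5], [4,5], [5,6], [5,7], [5,8], [5,9], [7,9]

giving chain groups C_0 ≅ Z^9, C_1 ≅ Z^12.

Boundary ∂_1: C_1 → C_0 maps an edge to its endpoints' difference, ∂[p,q] = q − p. For instance
  ∂[5,7] = [7] − [5].
This gives a 9×12 integer matrix of rank 8; reducing to Smith normal form yields diagonal entries (1,1,1,1,1,1,1,1).

Now H_k = ker ∂_k / im ∂_{k+1}, so:

  H_0: rank C_0 − rank ∂_1 = 9 − 8 = 1, and the invariant factors of ∂_1 are all 1, so H_0 ≅ Z.
  H_1: rank ker ∂_1 − rank ∂_2 = (12 − 8) − 0 = 4, and there is no ∂_2, so H_1 ≅ Z^4.

As a check, the Euler characteristic is 9 − 12 = -3, which agrees with 1 − 4 = -3.
(K is a triangulation of a wedge of 4 circles.)

Hence the Betti numbers are b_0 = 1, b_1 = 4.

b_0 = 1, b_1 = 4.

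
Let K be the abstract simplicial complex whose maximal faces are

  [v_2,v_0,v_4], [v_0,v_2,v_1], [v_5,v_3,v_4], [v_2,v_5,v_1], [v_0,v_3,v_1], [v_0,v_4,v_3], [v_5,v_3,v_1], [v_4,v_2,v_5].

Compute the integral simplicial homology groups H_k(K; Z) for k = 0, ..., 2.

H_0 ≅ Z,  H_1 = 0,  H_2 ≅ Z.

Take the total order v_0 < v_1 < v_2 < v_3 < v_4 < v_5 on the vertex set. Then K (dimension 2) consists of the simplices:

  0-simplices (6): [v_0], [v_1], [v_2], [v_3], [v_4], [v_5]
  1-simplices (12): [v_0,v_1], [v_0,v_2], [v_0,v_3], [v_0,v_4], [v_1,v_2], [v_1,v_3], [v_1,v_5], [v_2,v_4], [v_2,v_5], [v_3,v_4], [v_3,v_5], [v_4,v_5]
  2-simplices (8): [v_0,v_1,v_2], [v_0,v_1,v_3], [v_0,v_2,v_4], [v_0,v_3,v_4], [v_1,v_2,v_5], [v_1,v_3,v_5], [v_2,v_4,v_5], [v_3,v_4,v_5]

giving chain groups C_0 ≅ Z^6, C_1 ≅ Z^12, C_2 ≅ Z^8.

∂_1: C_1 → C_0 sends each edge [p,q] (with p < q) to q − p.
As a 6×12 matrix over Z this has rank 5, with invariant factors (1,1,1,1,1).

∂_2: C_2 → C_1 maps a triangle to the signed sum of its edges. For instance
  ∂[v_1,v_3,v_5] = [v_3,v_5] − [v_1,v_5] + [v_1,v_3],
  ∂[v_1,v_2,v_5] = [v_2,v_5] − [v_1,v_5] + [v_1,v_2].
The resulting 12×8 matrix has rank 7, and its Smith normal form has invariant factors (1,1,1,1,1,1,1).

Reading off H_k = ker ∂_k / im ∂_{k+1}:

  H_0: rank C_0 − rank ∂_1 = 6 − 5 = 1, and the invariant factors of ∂_1 are all 1, so H_0 ≅ Z.
  H_1: rank ker ∂_1 − rank ∂_2 = (12 − 5) − 7 = 0, and the invariant factors of ∂_2 are all 1, so H_1 ≅ 0.
  H_2: rank ker ∂_2 − rank ∂_3 = (8 − 7) − 0 = 1, and there is no ∂_3, so H_2 ≅ Z.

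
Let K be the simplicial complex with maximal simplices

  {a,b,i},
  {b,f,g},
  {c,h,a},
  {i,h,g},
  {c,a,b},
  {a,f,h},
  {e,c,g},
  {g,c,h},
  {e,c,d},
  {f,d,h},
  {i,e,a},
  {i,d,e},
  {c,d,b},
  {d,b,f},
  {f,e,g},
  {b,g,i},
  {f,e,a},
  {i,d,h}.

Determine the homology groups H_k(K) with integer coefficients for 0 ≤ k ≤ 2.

Take the total order a < b < c < d < e < f < g < h < i on the vertex set. Then K (dimension 2) consists of the simplices:

  0-simplices (9): a, b, c, d, e, f, g, h, i
  1-simplices (27): ab, ac, ae, af, ah, ai, bc, bd, bf, bg, bi, cd, ce, cg, ch, de, df, dh, di, ef, eg, ei, fg, fh, gh, gi, hi
  2-simplices (18): abc, abi, ach, aef, aei, afh, bcd, bdf, bfg, bgi, cde, ceg, cgh, dei, dfh, dhi, efg, ghi

giving chain groups C_0 ≅ Z^9, C_1 ≅ Z^27, C_2 ≅ Z^18.

∂_1: C_1 → C_0 sends each edge [p,q] (with p < q) to q − p. For instance
  ∂ce = e − c.
The 9×27 boundary matrix has rank 8 and Smith normal form diag(1,1,1,1,1,1,1,1).

The boundary map ∂_2: C_2 → C_1 maps a triangle to the signed sum of its edges. For instance
  ∂afh = fh − ah + af,
  ∂efg = fg − eg + ef.
The 27×18 boundary matrix has rank 17 and Smith normal form diag(1,1,1,1,1,1,1,1,1,1,1,1,1,1,1,1,1).

Computing H_k = (kernel of ∂_k) / (image of ∂_{k+1}):

  H_0: rank C_0 − rank ∂_1 = 9 − 8 = 1, and the invariant factors of ∂_1 are all 1, so H_0 ≅ Z.
  H_1: rank ker ∂_1 − rank ∂_2 = (27 − 8) − 17 = 2, and the invariant factors of ∂_2 are all 1, so H_1 ≅ Z^2.
  H_2: rank ker ∂_2 − rank ∂_3 = (18 − 17) − 0 = 1, and there is no ∂_3, so H_2 ≅ Z.

H_0 ≅ Z,  H_1 ≅ Z^2,  H_2 ≅ Z.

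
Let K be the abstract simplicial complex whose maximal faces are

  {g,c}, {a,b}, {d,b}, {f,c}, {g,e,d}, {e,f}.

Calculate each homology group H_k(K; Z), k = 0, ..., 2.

Fix the vertex order a < b < c < d < e < f < g and write every simplex with vertices in increasing order. Then dim K = 2 and the simplices of K are:

  0-simplices (7): a, b, c, d, e, f, g
  1-simplices (8): ab, bd, cf, cg, de, dg, ef, eg
  2-simplices (1): deg

Hence C_0 ≅ Z^7, C_1 ≅ Z^8, C_2 ≅ Z^1.

Boundary ∂_1: C_1 → C_0 maps an edge to its endpoints' difference, ∂[p,q] = q − p. For instance
  ∂eg = g − e.
This gives a 7×8 integer matrix of rank 6; reducing to Smith normal form yields diagonal entries (1,1,1,1,1,1).

The boundary map ∂_2: C_2 → C_1 maps a triangle to the signed sum of its edges. For instance
  ∂deg = eg − dg + de.
This gives a 8×1 integer matrix of rank 1; reducing to Smith normal form yields diagonal entries (1).

Reading off H_k = ker ∂_k / im ∂_{k+1}:

  H_0: rank C_0 − rank ∂_1 = 7 − 6 = 1, and the invariant factors of ∂_1 are all 1, so H_0 = Z.
  H_1: rank ker ∂_1 − rank ∂_2 = (8 − 6) − 1 = 1, and the invariant factors of ∂_2 are all 1, so H_1 = Z.
  H_2: rank ker ∂_2 − rank ∂_3 = (1 − 1) − 0 = 0, and there is no ∂_3, so H_2 = 0.

As a check, the Euler characteristic is 7 − 8 + 1 = 0, which agrees with 1 − 1 + 0 = 0.

H_0 ≅ Z,  H_1 ≅ Z,  H_2 = 0.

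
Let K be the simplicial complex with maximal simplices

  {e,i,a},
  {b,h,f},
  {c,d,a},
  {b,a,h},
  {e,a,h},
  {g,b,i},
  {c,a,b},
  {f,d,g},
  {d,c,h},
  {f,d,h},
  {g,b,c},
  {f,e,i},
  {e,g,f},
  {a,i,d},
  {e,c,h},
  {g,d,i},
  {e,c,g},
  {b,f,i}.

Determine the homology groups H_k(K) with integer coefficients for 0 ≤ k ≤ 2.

H_0 = Z,  H_1 = Z ⊕ Z/2,  H_2 = 0.

Order the vertices as a < b < c < d < e < f < g < h < i. Listing each simplex with vertices in this order, K has dimension 2 with simplices:

  0-simplices (9): a, b, c, d, e, f, g, h, i
  1-simplices (27): ab, ac, ad, ae, ah, ai, bc, bf, bg, bh, bi, cd, ce, cg, ch, df, dg, dh, di, ef, eg, eh, ei, fg, fh, fi, gi
  2-simplices (18): abc, abh, acd, adi, aeh, aei, bcg, bfh, bfi, bgi, cdh, ceg, ceh, dfg, dfh, dgi, efg, efi

giving chain groups C_0 ≅ Z^9, C_1 ≅ Z^27, C_2 ≅ Z^18.

∂_1: C_1 → C_0 sends each edge [p,q] (with p < q) to q − p.
The resulting 9×27 matrix has rank 8, and its Smith normal form has invariant factors (1,1,1,1,1,1,1,1).

The boundary map ∂_2: C_2 → C_1 acts by ∂[p,q,r] = [q,r] − [p,r] + [p,q]. For instance
  ∂aei = ei − ai + ae,
  ∂efg = fg − eg + ef.
The resulting 27×18 matrix has rank 18, and its Smith normal form has invariant factors (1,1,1,1,1,1,1,1,1,1,1,1,1,1,1,1,1,2).

Computing H_k = (kernel of ∂_k) / (image of ∂_{k+1}):

  H_0: rank C_0 − rank ∂_1 = 9 − 8 = 1, and the invariant factors of ∂_1 are all 1, so H_0 ≅ Z.
  H_1: rank ker ∂_1 − rank ∂_2 = (27 − 8) − 18 = 1, and ∂_2 has invariant factor 2 > 1, so H_1 ≅ Z ⊕ Z/2.
  H_2: rank ker ∂_2 − rank ∂_3 = (18 − 18) − 0 = 0, and there is no ∂_3, so H_2 ≅ 0.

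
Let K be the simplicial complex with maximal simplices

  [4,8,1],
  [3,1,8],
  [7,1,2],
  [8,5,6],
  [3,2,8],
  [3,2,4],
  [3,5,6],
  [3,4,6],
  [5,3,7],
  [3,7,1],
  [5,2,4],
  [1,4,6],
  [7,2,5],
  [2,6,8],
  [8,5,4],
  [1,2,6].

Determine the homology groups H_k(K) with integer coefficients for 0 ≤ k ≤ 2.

H_0 = Z,  H_1 = Z^2,  H_2 = Z.

Order the vertices as 1 < 2 < 3 < 4 < 5 < 6 < 7 < 8. Listing each simplex with vertices in this order, K has dimension 2 with simplices:

  0-simplices (8): [1], [2], [3], [4], [5], [6], [7], [8]
  1-simplices (24): (24 of them)
  2-simplices (16): [1,2,6], [1,2,7], [1,3,7], [1,3,8], [1,4,6], [1,4,8], [2,3,4], [2,3,8], [2,4,5], [2,5,7], [2,6,8], [3,4,6], [3,5,6], [3,5,7], [4,5,8], [5,6,8]

so the chain groups are C_0 ≅ Z^8, C_1 ≅ Z^24, C_2 ≅ Z^16.

∂_1: C_1 → C_0 maps an edge to its endpoints' difference, ∂[p,q] = q − p.
As a 8×24 matrix over Z this has rank 7, with invariant factors (1,1,1,1,1,1,1).

The boundary map ∂_2: C_2 → C_1 sends each 2-simplex [p,q,r] to [q,r] − [p,r] + [p,q]. For instance
  ∂[1,2,6] = [2,6] − [1,6] + [1,2],
  ∂[3,5,7] = [5,7] − [3,7] + [3,5].
This gives a 24×16 integer matrix of rank 15; reducing to Smith normal form yields diagonal entries (1,1,1,1,1,1,1,1,1,1,1,1,1,1,1).

Reading off H_k = ker ∂_k / im ∂_{k+1}:

  H_0: rank C_0 − rank ∂_1 = 8 − 7 = 1, and the invariant factors of ∂_1 are all 1, so H_0 ≅ Z.
  H_1: rank ker ∂_1 − rank ∂_2 = (24 − 7) − 15 = 2, and the invariant factors of ∂_2 are all 1, so H_1 ≅ Z^2.
  H_2: rank ker ∂_2 − rank ∂_3 = (16 − 15) − 0 = 1, and there is no ∂_3, so H_2 ≅ Z.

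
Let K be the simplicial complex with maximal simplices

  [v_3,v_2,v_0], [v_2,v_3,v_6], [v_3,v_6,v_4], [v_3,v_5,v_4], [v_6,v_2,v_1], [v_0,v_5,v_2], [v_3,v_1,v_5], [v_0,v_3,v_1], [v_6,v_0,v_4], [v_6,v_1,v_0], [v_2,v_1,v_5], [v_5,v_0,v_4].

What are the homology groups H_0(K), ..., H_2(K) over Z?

H_0 = Z,  H_1 = Z/2Z,  H_2 = 0.

Order the vertices as v_0 < v_1 < v_2 < v_3 < v_4 < v_5 < v_6. Listing each simplex with vertices in this order, K has dimension 2 with simplices:

  0-simplices (7): [v_0], [v_1], [v_2], [v_3], [v_4], [v_5], [v_6]
  1-simplices (18): (18 of them)
  2-simplices (12): (12 of them)

giving chain groups C_0 ≅ Z^7, C_1 ≅ Z^18, C_2 ≅ Z^12.

The boundary map ∂_1: C_1 → C_0 is given by ∂[p,q] = [q] − [p]. For instance
  ∂[v_4,v_6] = [v_6] − [v_4].
The 7×18 boundary matrix has rank 6 and Smith normal form diag(1,1,1,1,1,1).

The boundary map ∂_2: C_2 → C_1 acts by ∂[p,q,r] = [q,r] − [p,r] + [p,q]. For instance
  ∂[v_0,v_2,v_5] = [v_2,v_5] − [v_0,v_5] + [v_0,v_2],
  ∂[v_0,v_1,v_3] = [v_1,v_3] − [v_0,v_3] + [v_0,v_1].
The resulting 18×12 matrix has rank 12, and its Smith normal form has invariant factors (1,1,1,1,1,1,1,1,1,1,1,2).

Reading off H_k = ker ∂_k / im ∂_{k+1}:

  H_0: rank C_0 − rank ∂_1 = 7 − 6 = 1, and the invariant factors of ∂_1 are all 1, so H_0 ≅ Z.
  H_1: rank ker ∂_1 − rank ∂_2 = (18 − 6) − 12 = 0, and ∂_2 has invariant factor 2 > 1, so H_1 ≅ Z/2Z.
  H_2: rank ker ∂_2 − rank ∂_3 = (12 − 12) − 0 = 0, and there is no ∂_3, so H_2 ≅ 0.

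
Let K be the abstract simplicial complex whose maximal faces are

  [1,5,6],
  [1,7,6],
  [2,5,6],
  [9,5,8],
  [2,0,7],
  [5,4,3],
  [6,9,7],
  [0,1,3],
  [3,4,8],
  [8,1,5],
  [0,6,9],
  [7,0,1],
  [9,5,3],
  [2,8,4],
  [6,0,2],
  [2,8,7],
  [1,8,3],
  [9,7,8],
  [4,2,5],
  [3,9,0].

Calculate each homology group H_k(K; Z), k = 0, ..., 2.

K has 10 vertices, 30 edges, 20 triangles.
rank ∂_0 = 0, rank ∂_1 = 9 ⇒ b_0 = 10 − 0 − 9 = 1; all invariant factors of ∂_1 are 1 so no torsion. So H_0 = Z.
rank ∂_1 = 9, rank ∂_2 = 20 ⇒ b_1 = 30 − 9 − 20 = 1; ∂_2 has invariant factor(s) [2] giving torsion. So H_1 = Z ⊕ Z_2.
rank ∂_2 = 20, rank ∂_3 = 0 ⇒ b_2 = 20 − 20 − 0 = 0. So H_2 = 0.

H_0 ≅ Z,  H_1 ≅ Z ⊕ Z_2,  H_2 = 0.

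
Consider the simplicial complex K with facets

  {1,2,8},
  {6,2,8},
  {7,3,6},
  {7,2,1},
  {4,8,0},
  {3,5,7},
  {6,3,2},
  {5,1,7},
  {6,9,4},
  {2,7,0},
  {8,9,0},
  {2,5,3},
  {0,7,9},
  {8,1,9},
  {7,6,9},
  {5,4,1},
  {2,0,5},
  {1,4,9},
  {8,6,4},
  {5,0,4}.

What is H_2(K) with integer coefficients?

H_2 = 0.

We work with the vertex ordering 0 < 1 < 2 < 3 < 4 < 5 < 6 < 7 < 8 < 9. The simplices of K, each written with vertices in increasing order, are:

  0-simplices (10): [0], [1], [2], [3], [4], [5], [6], [7], [8], [9]
  1-simplices (30): (30 of them)
  2-simplices (20): (20 of them)

so the chain groups are C_0 ≅ Z^10, C_1 ≅ Z^30, C_2 ≅ Z^20.

The boundary map ∂_1: C_1 → C_0 maps an edge to its endpoints' difference, ∂[p,q] = q − p. For instance
  ∂[6,8] = [8] − [6].
The 10×30 boundary matrix has rank 9 and Smith normal form diag(1,1,1,1,1,1,1,1,1).

Boundary ∂_2: C_2 → C_1 maps a triangle to the signed sum of its edges. For instance
  ∂[3,5,7] = [5,7] − [3,7] + [3,5],
  ∂[2,6,8] = [6,8] − [2,8] + [2,6].
The resulting 30×20 matrix has rank 20, and its Smith normal form has invariant factors (1,1,1,1,1,1,1,1,1,1,1,1,1,1,1,1,1,1,1,2).

Computing H_k = (kernel of ∂_k) / (image of ∂_{k+1}):

  H_2: rank ker ∂_2 − rank ∂_3 = (20 − 20) − 0 = 0, and there is no ∂_3, so H_2 ≅ 0.

(K is a triangulation of the Klein bottle.)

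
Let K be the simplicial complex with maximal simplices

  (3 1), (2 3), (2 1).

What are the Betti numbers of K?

Order the vertices as 1 < 2 < 3. Listing each simplex with vertices in this order, K has dimension 1 with simplices:

  0-simplices (3): [1], [2], [3]
  1-simplices (3): [1,2], [1,3], [2,3]

so the chain groups are C_0 ≅ Z^3, C_1 ≅ Z^3.

∂_1: C_1 → C_0 is given by ∂[p,q] = [q] − [p].
This gives a 3×3 integer matrix of rank 2; reducing to Smith normal form yields diagonal entries (1,1).

Now H_k = ker ∂_k / im ∂_{k+1}, so:

  H_0: rank C_0 − rank ∂_1 = 3 − 2 = 1, and the invariant factors of ∂_1 are all 1, so H_0 ≅ Z.
  H_1: rank ker ∂_1 − rank ∂_2 = (3 − 2) − 0 = 1, and there is no ∂_2, so H_1 ≅ Z.

As a check, the Euler characteristic is 3 − 3 = 0, which agrees with 1 − 1 = 0.
(K is a triangulation of the circle S^1.)

Hence the Betti numbers are b_0 = 1, b_1 = 1.

b_0 = 1, b_1 = 1.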